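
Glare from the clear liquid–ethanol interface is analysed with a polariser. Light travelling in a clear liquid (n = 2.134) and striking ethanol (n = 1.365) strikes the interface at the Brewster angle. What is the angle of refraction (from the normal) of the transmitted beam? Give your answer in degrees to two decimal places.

θ_B = arctan(n₂/n₁) = arctan(1.365/2.134) = 32.60°.
At Brewster's angle the reflected and refracted rays are perpendicular, so θ_t = 90° − θ_B = 90° − 32.60° = 57.40°.

θ_t ≈ 57.40°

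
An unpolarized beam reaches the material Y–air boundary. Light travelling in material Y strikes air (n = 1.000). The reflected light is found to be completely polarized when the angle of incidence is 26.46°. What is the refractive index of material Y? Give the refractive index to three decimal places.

Full polarization of the reflected beam means tan θ_B = n₂/n₁, where n₁ is the incident medium (material Y).
n₁ = n₂ / tan θ_B = 1.000 / tan 26.46° = 2.009.

n ≈ 2.009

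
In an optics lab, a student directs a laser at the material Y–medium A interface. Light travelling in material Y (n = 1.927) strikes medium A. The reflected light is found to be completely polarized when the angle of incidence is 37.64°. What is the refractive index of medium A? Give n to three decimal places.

n ≈ 1.486

Full polarization of the reflected beam means tan θ_B = n₂/n₁, where n₁ is the incident medium (material Y).
n₂ = n₁ tan θ_B = 1.927 × tan 37.64° = 1.486.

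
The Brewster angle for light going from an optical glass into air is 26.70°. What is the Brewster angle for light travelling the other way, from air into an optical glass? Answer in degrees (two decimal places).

θ_B' ≈ 63.30°

Reversing the direction swaps n₁ and n₂, so tan θ_B' = 1/tan θ_B and θ_B' = 90° − θ_B.
Hence θ_B' = 90° − 26.70° = 63.30°.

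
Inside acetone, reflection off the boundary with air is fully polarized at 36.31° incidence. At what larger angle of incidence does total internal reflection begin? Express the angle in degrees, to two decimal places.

θ_c ≈ 47.29°

tan θ_B = n₂/n₁ = tan 36.31° = 0.7348.
Total internal reflection: sin θ_c = n₂/n₁ = 0.7348.
θ_c = arcsin(0.7348) = 47.29°.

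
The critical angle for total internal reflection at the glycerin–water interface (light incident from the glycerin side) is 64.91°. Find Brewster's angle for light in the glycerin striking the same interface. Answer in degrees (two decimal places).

At the critical angle sin θ_c = n₂/n₁, giving n₂/n₁ = sin 64.91° = 0.9056.
Then tan θ_B = n₂/n₁ = 0.9056, so θ_B = arctan 0.9056 = 42.17°.

θ_B ≈ 42.17°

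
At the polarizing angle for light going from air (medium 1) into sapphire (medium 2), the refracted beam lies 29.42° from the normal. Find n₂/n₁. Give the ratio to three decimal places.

n₂/n₁ ≈ 1.773

θ_B + θ_t = 90°, so θ_B = 90° − 29.42° = 60.58°.
tan θ_B = n₂/n₁, so n₂/n₁ = tan 60.58° = 1.773.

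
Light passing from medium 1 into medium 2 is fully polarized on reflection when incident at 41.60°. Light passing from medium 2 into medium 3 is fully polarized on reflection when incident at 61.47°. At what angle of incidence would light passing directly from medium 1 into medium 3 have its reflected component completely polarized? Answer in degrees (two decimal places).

tan θ_B(1→2) = n₂/n₁ = tan 41.60° = 0.8878.
tan θ_B(2→3) = n₃/n₂ = tan 61.47° = 1.8395.
So n₃/n₁ = (n₂/n₁)(n₃/n₂) = 0.8878 × 1.8395 = 1.6332.
θ_B(1→3) = arctan(1.6332) = 58.52°.

θ_B ≈ 58.52°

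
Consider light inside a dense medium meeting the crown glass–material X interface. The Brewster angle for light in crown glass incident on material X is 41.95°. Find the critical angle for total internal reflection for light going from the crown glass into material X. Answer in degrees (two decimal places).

n₂/n₁ = tan 41.95° = 0.8988; the critical angle satisfies sin θ_c = n₂/n₁.
θ_c = arcsin(0.8988) = 64.00°.

θ_c ≈ 64.00°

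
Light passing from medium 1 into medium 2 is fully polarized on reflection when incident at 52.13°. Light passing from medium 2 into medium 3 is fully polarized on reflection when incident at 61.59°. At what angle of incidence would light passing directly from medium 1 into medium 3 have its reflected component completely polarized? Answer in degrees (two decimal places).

n₂/n₁ = tan 52.13° = 1.2859 and n₃/n₂ = tan 61.59° = 1.8487.
So n₃/n₁ = (n₂/n₁)(n₃/n₂) = 1.2859 × 1.8487 = 2.3773.
θ_B(1→3) = arctan(2.3773) = 67.19°.

θ_B ≈ 67.19°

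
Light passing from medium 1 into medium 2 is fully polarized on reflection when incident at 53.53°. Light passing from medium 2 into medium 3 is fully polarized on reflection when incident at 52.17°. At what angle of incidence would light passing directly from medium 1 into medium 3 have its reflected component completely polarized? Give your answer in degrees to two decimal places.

θ_B ≈ 60.15°

n₂/n₁ = tan 53.53° = 1.3529 and n₃/n₂ = tan 52.17° = 1.2878.
Multiplying, n₃/n₁ = 1.3529 × 1.2878 = 1.7423, and θ_B(1→3) = arctan 1.7423 = 60.15°.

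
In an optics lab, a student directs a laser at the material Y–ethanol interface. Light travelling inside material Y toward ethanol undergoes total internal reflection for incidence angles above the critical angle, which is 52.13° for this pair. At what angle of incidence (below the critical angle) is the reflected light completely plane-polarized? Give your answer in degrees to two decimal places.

n₂/n₁ = sin θ_c = sin 52.13° = 0.7894.
tan θ_B equals the same ratio, so θ_B = arctan(0.7894) = 38.29°.

θ_B ≈ 38.29°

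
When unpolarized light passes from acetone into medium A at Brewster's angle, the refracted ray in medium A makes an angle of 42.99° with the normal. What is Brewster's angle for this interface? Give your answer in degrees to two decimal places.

At Brewster's angle the reflected and refracted rays are perpendicular, so θ_B + θ_t = 90°.
So θ_B = 90° − θ_t = 90° − 42.99° = 47.01°.

θ_B ≈ 47.01°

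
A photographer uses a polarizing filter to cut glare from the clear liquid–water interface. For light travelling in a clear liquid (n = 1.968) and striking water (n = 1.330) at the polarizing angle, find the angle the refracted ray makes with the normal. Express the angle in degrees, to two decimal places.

θ_t ≈ 55.95°

θ_B = arctan(n₂/n₁) = arctan(1.330/1.968) = 34.05°.
Since θ_B + θ_t = 90° at Brewster incidence, θ_t = 90° − 34.05° = 55.95°.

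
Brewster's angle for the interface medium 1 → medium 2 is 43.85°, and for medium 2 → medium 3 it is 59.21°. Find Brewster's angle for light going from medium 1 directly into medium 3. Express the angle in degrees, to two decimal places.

θ_B ≈ 58.19°

tan θ_B(1→2) = n₂/n₁ = tan 43.85° = 0.9606.
tan θ_B(2→3) = n₃/n₂ = tan 59.21° = 1.6782.
n₃/n₁ = 1.6121. Then tan θ_B(1→3) = n₃/n₁, so θ_B(1→3) = arctan(1.6121) = 58.19°.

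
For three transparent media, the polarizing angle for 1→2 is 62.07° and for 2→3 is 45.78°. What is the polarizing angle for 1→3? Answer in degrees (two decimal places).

Each Brewster angle gives a ratio: n₂/n₁ = tan 62.07° = 1.8863, n₃/n₂ = tan 45.78° = 1.0276.
Multiplying, n₃/n₁ = 1.8863 × 1.0276 = 1.9384, and θ_B(1→3) = arctan 1.9384 = 62.71°.

θ_B ≈ 62.71°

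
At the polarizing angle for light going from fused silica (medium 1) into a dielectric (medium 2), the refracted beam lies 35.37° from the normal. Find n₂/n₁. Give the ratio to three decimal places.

At Brewster incidence θ_B = 90° − θ_t = 90° − 35.37° = 54.63°.
tan θ_B = n₂/n₁, so n₂/n₁ = tan 54.63° = 1.409.

n₂/n₁ ≈ 1.409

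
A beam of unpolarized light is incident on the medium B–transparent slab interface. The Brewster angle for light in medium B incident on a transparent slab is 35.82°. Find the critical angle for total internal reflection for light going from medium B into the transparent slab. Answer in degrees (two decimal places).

From Brewster, n₂/n₁ = tan θ_B = tan 35.82° = 0.7218.
Then sin θ_c = n₂/n₁ = 0.7218, so θ_c = arcsin 0.7218 = 46.20°.

θ_c ≈ 46.20°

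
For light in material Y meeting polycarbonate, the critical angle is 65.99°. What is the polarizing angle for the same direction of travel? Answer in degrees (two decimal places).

θ_B ≈ 42.41°

sin θ_c = n₂/n₁, so n₂/n₁ = sin 65.99° = 0.9135.
Brewster: tan θ_B = n₂/n₁ = 0.9135.
θ_B = arctan(0.9135) = 42.41°.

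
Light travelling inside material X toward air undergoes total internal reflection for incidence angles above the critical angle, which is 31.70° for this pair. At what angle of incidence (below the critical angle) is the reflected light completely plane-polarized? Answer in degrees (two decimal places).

n₂/n₁ = sin θ_c = sin 31.70° = 0.5255.
tan θ_B equals the same ratio, so θ_B = arctan(0.5255) = 27.72°.

θ_B ≈ 27.72°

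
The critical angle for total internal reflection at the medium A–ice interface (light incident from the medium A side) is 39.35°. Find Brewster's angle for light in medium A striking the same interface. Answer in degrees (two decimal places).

θ_B ≈ 32.38°

n₂/n₁ = sin θ_c = sin 39.35° = 0.6341.
tan θ_B equals the same ratio, so θ_B = arctan(0.6341) = 32.38°.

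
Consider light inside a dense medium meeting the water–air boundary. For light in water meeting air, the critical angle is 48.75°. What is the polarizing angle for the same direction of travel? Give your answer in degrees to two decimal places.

θ_B ≈ 36.94°

sin θ_c = n₂/n₁, so n₂/n₁ = sin 48.75° = 0.7518.
Brewster: tan θ_B = n₂/n₁ = 0.7518.
θ_B = arctan(0.7518) = 36.94°.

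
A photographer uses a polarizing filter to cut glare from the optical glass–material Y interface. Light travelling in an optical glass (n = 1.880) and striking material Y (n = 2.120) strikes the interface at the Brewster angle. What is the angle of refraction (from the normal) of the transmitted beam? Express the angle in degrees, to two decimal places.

θ_t ≈ 41.57°

First find Brewster's angle: tan θ_B = 2.120/1.880 = 1.1277, giving θ_B = 48.43°.
At Brewster's angle the reflected and refracted rays are perpendicular, so θ_t = 90° − θ_B = 90° − 48.43° = 41.57°.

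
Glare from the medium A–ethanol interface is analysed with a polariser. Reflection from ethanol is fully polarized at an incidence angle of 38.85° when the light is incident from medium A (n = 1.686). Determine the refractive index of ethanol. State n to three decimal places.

n ≈ 1.358

At the polarizing angle, tan θ_B = n₂/n₁ with n₁ on the incident side (medium A) and n₂ on the transmitted side (ethanol).
n₂ = n₁ tan θ_B = 1.686 × tan 38.85° = 1.358.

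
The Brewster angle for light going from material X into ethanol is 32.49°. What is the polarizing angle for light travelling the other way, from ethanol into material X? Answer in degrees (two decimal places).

tan θ_B' = n₁/n₂ = 1/tan θ_B, so θ_B' = 90° − θ_B.
θ_B' = 90° − 32.49° = 57.51°.

θ_B' ≈ 57.51°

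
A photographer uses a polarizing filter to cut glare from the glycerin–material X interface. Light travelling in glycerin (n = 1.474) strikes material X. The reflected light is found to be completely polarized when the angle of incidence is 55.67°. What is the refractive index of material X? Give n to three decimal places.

n ≈ 2.158

Brewster's law: tan θ_B = n₂/n₁ (light incident in glycerin, refracted into material X).
n₂ = n₁ tan θ_B = 1.474 × tan 55.67° = 2.158.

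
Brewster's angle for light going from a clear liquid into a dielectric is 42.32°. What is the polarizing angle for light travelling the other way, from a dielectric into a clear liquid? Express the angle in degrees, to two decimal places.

tan θ_B' = n₁/n₂ = 1/tan θ_B, so θ_B' = 90° − θ_B.
θ_B' = 90° − 42.32° = 47.68°.

θ_B' ≈ 47.68°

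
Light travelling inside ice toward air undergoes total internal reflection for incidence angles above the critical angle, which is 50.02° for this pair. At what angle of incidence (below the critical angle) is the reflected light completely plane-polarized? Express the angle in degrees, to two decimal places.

sin θ_c = n₂/n₁, so n₂/n₁ = sin 50.02° = 0.7663.
Brewster: tan θ_B = n₂/n₁ = 0.7663.
θ_B = arctan(0.7663) = 37.46°.

θ_B ≈ 37.46°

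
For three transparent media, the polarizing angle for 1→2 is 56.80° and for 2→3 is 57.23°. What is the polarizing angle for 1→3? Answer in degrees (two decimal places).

n₂/n₁ = tan 56.80° = 1.5282 and n₃/n₂ = tan 57.23° = 1.5535.
So n₃/n₁ = (n₂/n₁)(n₃/n₂) = 1.5282 × 1.5535 = 2.3740.
θ_B(1→3) = arctan(2.3740) = 67.16°.

θ_B ≈ 67.16°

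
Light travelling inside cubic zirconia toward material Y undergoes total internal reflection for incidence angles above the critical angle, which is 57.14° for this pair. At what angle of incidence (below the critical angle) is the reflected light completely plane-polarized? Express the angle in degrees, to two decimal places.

θ_B ≈ 40.03°

At the critical angle sin θ_c = n₂/n₁, giving n₂/n₁ = sin 57.14° = 0.8400.
Then tan θ_B = n₂/n₁ = 0.8400, so θ_B = arctan 0.8400 = 40.03°.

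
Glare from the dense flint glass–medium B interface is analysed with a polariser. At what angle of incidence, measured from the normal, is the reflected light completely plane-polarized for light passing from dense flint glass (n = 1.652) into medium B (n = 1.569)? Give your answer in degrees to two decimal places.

Brewster's condition: tan θ_B = n₂/n₁ = 1.569/1.652 = 0.9498. Taking the arctangent, θ_B = 43.52°.

θ_B ≈ 43.52°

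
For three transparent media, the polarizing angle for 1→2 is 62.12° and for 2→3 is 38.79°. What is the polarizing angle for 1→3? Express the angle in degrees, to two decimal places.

θ_B ≈ 56.65°

Each Brewster angle gives a ratio: n₂/n₁ = tan 62.12° = 1.8903, n₃/n₂ = tan 38.79° = 0.8037.
n₃/n₁ = 1.5193. Then tan θ_B(1→3) = n₃/n₁, so θ_B(1→3) = arctan(1.5193) = 56.65°.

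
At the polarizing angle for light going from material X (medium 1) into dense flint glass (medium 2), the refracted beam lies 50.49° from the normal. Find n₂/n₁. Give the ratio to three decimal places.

n₂/n₁ ≈ 0.825

At Brewster incidence θ_B = 90° − θ_t = 90° − 50.49° = 39.51°.
Then n₂/n₁ = tan θ_B = tan 39.51° = 0.825.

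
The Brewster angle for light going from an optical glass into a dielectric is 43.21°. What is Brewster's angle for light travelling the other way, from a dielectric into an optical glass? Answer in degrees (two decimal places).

tan θ_B' = n₁/n₂ = 1/tan θ_B, so θ_B' = 90° − θ_B.
θ_B' = 90° − 43.21° = 46.79°.

θ_B' ≈ 46.79°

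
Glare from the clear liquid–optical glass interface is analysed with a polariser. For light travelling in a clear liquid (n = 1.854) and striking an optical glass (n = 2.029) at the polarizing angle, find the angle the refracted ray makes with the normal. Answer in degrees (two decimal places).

First find Brewster's angle: tan θ_B = 2.029/1.854 = 1.0944, giving θ_B = 47.58°.
At Brewster's angle the reflected and refracted rays are perpendicular, so θ_t = 90° − θ_B = 90° − 47.58° = 42.42°.

θ_t ≈ 42.42°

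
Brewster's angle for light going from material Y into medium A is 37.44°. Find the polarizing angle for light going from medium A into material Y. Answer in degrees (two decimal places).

θ_B' ≈ 52.56°

tan θ_B' = n₁/n₂ = 1/tan θ_B, so θ_B' = 90° − θ_B.
θ_B' = 90° − 37.44° = 52.56°.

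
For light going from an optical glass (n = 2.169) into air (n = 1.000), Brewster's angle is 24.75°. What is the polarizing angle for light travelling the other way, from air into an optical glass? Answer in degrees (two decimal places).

The two Brewster angles are complementary: θ_B' = 90° − θ_B = 90° − 24.75° = 65.25°.

θ_B' ≈ 65.25°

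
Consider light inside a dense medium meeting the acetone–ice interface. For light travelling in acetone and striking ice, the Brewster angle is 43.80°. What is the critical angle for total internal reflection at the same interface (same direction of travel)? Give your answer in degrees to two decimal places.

tan θ_B = n₂/n₁ = tan 43.80° = 0.9590.
Total internal reflection: sin θ_c = n₂/n₁ = 0.9590.
θ_c = arcsin(0.9590) = 73.53°.

θ_c ≈ 73.53°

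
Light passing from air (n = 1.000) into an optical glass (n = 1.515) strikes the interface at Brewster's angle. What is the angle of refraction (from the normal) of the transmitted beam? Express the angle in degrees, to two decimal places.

θ_B = arctan(n₂/n₁) = arctan(1.515/1.000) = 56.57°.
At Brewster's angle the reflected and refracted rays are perpendicular, so θ_t = 90° − θ_B = 90° − 56.57° = 33.43°.

θ_t ≈ 33.43°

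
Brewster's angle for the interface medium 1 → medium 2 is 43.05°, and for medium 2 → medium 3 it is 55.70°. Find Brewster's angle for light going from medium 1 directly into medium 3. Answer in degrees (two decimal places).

tan θ_B(1→2) = n₂/n₁ = tan 43.05° = 0.9341.
tan θ_B(2→3) = n₃/n₂ = tan 55.70° = 1.4659.
Multiplying, n₃/n₁ = 0.9341 × 1.4659 = 1.3694, and θ_B(1→3) = arctan 1.3694 = 53.86°.

θ_B ≈ 53.86°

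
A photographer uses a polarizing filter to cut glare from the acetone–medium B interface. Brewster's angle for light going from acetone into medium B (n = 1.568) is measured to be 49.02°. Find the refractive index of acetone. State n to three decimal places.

Brewster's law: tan θ_B = n₂/n₁ (light incident in acetone, refracted into medium B).
n₁ = n₂ / tan θ_B = 1.568 / tan 49.02° = 1.362.

n ≈ 1.362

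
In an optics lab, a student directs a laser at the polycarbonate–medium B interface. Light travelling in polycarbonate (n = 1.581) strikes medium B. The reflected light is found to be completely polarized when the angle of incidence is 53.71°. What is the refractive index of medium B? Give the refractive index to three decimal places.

Full polarization of the reflected beam means tan θ_B = n₂/n₁, where n₁ is the incident medium (polycarbonate).
n₂ = n₁ tan θ_B = 1.581 × tan 53.71° = 2.153.

n ≈ 2.153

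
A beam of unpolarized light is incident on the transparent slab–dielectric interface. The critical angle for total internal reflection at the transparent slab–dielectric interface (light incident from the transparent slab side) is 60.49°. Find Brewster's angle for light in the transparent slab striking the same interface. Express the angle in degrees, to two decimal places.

θ_B ≈ 41.03°

sin θ_c = n₂/n₁, so n₂/n₁ = sin 60.49° = 0.8703.
Brewster: tan θ_B = n₂/n₁ = 0.8703.
θ_B = arctan(0.8703) = 41.03°.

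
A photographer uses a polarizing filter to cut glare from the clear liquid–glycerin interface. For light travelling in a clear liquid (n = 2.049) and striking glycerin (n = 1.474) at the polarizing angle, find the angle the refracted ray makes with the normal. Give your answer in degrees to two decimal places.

First find Brewster's angle: tan θ_B = 1.474/2.049 = 0.7194, giving θ_B = 35.73°.
The refracted ray is perpendicular to the reflected ray, so θ_t = 90° − θ_B = 54.27°.

θ_t ≈ 54.27°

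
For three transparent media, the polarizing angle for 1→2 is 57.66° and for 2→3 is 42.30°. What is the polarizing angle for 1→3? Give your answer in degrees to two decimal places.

θ_B ≈ 55.17°

Each Brewster angle gives a ratio: n₂/n₁ = tan 57.66° = 1.5794, n₃/n₂ = tan 42.30° = 0.9099.
So n₃/n₁ = (n₂/n₁)(n₃/n₂) = 1.5794 × 0.9099 = 1.4371.
θ_B(1→3) = arctan(1.4371) = 55.17°.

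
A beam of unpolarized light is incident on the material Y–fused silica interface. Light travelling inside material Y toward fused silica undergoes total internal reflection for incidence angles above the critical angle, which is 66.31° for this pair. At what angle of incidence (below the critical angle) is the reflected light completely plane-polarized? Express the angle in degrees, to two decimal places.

At the critical angle sin θ_c = n₂/n₁, giving n₂/n₁ = sin 66.31° = 0.9157.
Then tan θ_B = n₂/n₁ = 0.9157, so θ_B = arctan 0.9157 = 42.48°.

θ_B ≈ 42.48°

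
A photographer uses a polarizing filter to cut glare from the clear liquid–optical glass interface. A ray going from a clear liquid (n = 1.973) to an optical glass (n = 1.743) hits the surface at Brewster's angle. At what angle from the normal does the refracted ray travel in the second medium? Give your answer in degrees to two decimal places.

θ_B = arctan(n₂/n₁) = arctan(1.743/1.973) = 41.46°.
Since θ_B + θ_t = 90° at Brewster incidence, θ_t = 90° − 41.46° = 48.54°.

θ_t ≈ 48.54°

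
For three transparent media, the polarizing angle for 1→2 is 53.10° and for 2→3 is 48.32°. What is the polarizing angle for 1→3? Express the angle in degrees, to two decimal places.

Each Brewster angle gives a ratio: n₂/n₁ = tan 53.10° = 1.3319, n₃/n₂ = tan 48.32° = 1.1232.
n₃/n₁ = 1.4959. Then tan θ_B(1→3) = n₃/n₁, so θ_B(1→3) = arctan(1.4959) = 56.24°.

θ_B ≈ 56.24°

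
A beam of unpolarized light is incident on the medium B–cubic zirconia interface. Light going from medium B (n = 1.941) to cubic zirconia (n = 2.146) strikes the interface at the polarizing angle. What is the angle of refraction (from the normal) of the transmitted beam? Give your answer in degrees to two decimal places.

θ_t ≈ 42.13°

tan θ_B = n₂/n₁ = 2.146/1.941 = 1.1056, so θ_B = 47.87°.
At Brewster's angle the reflected and refracted rays are perpendicular, so θ_t = 90° − θ_B = 90° − 47.87° = 42.13°.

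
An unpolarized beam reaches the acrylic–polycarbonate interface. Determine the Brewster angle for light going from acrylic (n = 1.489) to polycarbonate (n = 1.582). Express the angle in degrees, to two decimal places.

θ_B ≈ 46.73°

Brewster's condition: tan θ_B = n₂/n₁ = 1.582/1.489 = 1.0625.
θ_B = arctan(1.0625) = 46.73°.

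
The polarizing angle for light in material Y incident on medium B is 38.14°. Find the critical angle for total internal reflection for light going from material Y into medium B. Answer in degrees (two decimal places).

tan θ_B = n₂/n₁ = tan 38.14° = 0.7852.
Total internal reflection: sin θ_c = n₂/n₁ = 0.7852.
θ_c = arcsin(0.7852) = 51.74°.

θ_c ≈ 51.74°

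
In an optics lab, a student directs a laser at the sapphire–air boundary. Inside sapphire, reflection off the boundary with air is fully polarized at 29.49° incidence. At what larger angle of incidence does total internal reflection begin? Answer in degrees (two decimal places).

θ_c ≈ 34.44°

n₂/n₁ = tan 29.49° = 0.5655; the critical angle satisfies sin θ_c = n₂/n₁.
θ_c = arcsin(0.5655) = 34.44°.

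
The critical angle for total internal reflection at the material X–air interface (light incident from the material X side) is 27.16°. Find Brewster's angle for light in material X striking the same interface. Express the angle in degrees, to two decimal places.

sin θ_c = n₂/n₁, so n₂/n₁ = sin 27.16° = 0.4565.
Brewster: tan θ_B = n₂/n₁ = 0.4565.
θ_B = arctan(0.4565) = 24.54°.

θ_B ≈ 24.54°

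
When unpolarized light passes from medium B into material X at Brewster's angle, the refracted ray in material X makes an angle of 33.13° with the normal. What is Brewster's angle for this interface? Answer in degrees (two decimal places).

θ_B ≈ 56.87°

Brewster's condition makes the reflected and refracted beams perpendicular: θ_B + θ_t = 90°.
So θ_B = 90° − θ_t = 90° − 33.13° = 56.87°.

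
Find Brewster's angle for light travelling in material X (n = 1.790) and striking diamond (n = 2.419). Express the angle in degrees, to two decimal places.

The reflected p-component vanishes when tan θ_B = n₂/n₁.
tan θ_B = n₂/n₁ = 2.419/1.790 = 1.3514. Taking the arctangent, θ_B = 53.50°.

θ_B ≈ 53.50°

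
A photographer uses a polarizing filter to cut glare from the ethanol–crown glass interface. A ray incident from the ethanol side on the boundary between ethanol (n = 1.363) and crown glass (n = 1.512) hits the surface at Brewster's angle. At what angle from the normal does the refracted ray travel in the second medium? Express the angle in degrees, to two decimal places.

First find Brewster's angle: tan θ_B = 1.512/1.363 = 1.1093, giving θ_B = 47.97°.
The refracted ray is perpendicular to the reflected ray, so θ_t = 90° − θ_B = 42.03°.

θ_t ≈ 42.03°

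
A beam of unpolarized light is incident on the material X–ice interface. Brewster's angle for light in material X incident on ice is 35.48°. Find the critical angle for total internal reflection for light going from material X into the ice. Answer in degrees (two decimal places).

θ_c ≈ 45.46°

From Brewster, n₂/n₁ = tan θ_B = tan 35.48° = 0.7128.
Then sin θ_c = n₂/n₁ = 0.7128, so θ_c = arcsin 0.7128 = 45.46°.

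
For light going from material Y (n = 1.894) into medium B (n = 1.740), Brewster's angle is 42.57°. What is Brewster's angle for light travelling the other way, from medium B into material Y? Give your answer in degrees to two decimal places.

tan θ_B' = n₁/n₂ = 1/tan θ_B, so θ_B' = 90° − θ_B.
θ_B' = 90° − 42.57° = 47.43°.

θ_B' ≈ 47.43°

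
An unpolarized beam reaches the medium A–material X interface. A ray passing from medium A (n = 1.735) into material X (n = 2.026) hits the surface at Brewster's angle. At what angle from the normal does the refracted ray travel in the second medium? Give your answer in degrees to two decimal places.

θ_t ≈ 40.58°

tan θ_B = n₂/n₁ = 2.026/1.735 = 1.1677, so θ_B = 49.42°.
At Brewster's angle the reflected and refracted rays are perpendicular, so θ_t = 90° − θ_B = 90° − 49.42° = 40.58°.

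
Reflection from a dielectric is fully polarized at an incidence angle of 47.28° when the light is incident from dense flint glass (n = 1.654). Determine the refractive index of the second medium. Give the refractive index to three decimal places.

n ≈ 1.791

Full polarization of the reflected beam means tan θ_B = n₂/n₁, where n₁ is the incident medium (dense flint glass).
n₂ = n₁ tan θ_B = 1.654 × tan 47.28° = 1.791.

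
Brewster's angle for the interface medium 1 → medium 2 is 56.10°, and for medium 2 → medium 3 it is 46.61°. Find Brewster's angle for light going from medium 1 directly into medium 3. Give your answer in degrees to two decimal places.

tan θ_B(1→2) = n₂/n₁ = tan 56.10° = 1.4882.
tan θ_B(2→3) = n₃/n₂ = tan 46.61° = 1.0578.
n₃/n₁ = 1.5742. Then tan θ_B(1→3) = n₃/n₁, so θ_B(1→3) = arctan(1.5742) = 57.58°.

θ_B ≈ 57.58°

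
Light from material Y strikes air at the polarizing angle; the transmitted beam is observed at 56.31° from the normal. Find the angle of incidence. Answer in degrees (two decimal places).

θ_B ≈ 33.69°

Since the reflected and refracted rays are at right angles at the polarizing angle, θ_B + θ_t = 90°.
θ_B = 90° − 56.31° = 33.69°.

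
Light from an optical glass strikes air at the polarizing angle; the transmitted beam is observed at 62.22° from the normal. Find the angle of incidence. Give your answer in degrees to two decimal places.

Since the reflected and refracted rays are at right angles at the polarizing angle, θ_B + θ_t = 90°.
θ_B = 90° − 62.22° = 27.78°.

θ_B ≈ 27.78°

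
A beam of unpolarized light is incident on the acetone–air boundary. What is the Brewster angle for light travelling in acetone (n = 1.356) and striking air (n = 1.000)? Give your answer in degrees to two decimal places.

Brewster's condition: tan θ_B = n₂/n₁ = 1.000/1.356 = 0.7375. Taking the arctangent, θ_B = 36.41°.

θ_B ≈ 36.41°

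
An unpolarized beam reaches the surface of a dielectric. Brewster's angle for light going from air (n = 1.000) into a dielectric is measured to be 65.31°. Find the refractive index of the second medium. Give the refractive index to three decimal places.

At Brewster's angle, tan θ_B = n₂/n₁ with n₁ on the incident side (air) and n₂ on the transmitted side (a dielectric).
n₂ = n₁ tan θ_B = 1.000 × tan 65.31° = 2.175.

n ≈ 2.175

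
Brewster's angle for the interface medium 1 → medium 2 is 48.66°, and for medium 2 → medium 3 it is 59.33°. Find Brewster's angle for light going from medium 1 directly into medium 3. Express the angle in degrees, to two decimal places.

θ_B ≈ 62.45°

n₂/n₁ = tan 48.66° = 1.1367 and n₃/n₂ = tan 59.33° = 1.6862.
Multiplying, n₃/n₁ = 1.1367 × 1.6862 = 1.9167, and θ_B(1→3) = arctan 1.9167 = 62.45°.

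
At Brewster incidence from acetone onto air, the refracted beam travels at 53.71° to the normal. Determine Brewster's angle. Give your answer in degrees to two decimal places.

Brewster's condition makes the reflected and refracted beams perpendicular: θ_B + θ_t = 90°.
θ_B = 90° − 53.71° = 36.29°.

θ_B ≈ 36.29°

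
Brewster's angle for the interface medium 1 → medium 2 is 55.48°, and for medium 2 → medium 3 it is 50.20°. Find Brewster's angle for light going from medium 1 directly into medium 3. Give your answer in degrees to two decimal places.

tan θ_B(1→2) = n₂/n₁ = tan 55.48° = 1.4539.
tan θ_B(2→3) = n₃/n₂ = tan 50.20° = 1.2002.
Multiplying, n₃/n₁ = 1.4539 × 1.2002 = 1.7451, and θ_B(1→3) = arctan 1.7451 = 60.19°.

θ_B ≈ 60.19°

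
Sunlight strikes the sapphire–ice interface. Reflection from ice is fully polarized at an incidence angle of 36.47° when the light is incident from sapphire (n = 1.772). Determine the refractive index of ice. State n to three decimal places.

n ≈ 1.310

Full polarization of the reflected beam means tan θ_B = n₂/n₁, where n₁ is the incident medium (sapphire).
n₂ = n₁ tan θ_B = 1.772 × tan 36.47° = 1.310.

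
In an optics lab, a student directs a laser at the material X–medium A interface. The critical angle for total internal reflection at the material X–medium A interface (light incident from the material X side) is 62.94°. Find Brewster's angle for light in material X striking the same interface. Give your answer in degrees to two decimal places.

θ_B ≈ 41.69°

sin θ_c = n₂/n₁, so n₂/n₁ = sin 62.94° = 0.8905.
Brewster: tan θ_B = n₂/n₁ = 0.8905.
θ_B = arctan(0.8905) = 41.69°.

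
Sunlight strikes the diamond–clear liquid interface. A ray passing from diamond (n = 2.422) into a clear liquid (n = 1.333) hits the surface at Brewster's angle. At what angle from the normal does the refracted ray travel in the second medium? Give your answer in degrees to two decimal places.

θ_t ≈ 61.17°

tan θ_B = n₂/n₁ = 1.333/2.422 = 0.5504, so θ_B = 28.83°.
The refracted ray is perpendicular to the reflected ray, so θ_t = 90° − θ_B = 61.17°.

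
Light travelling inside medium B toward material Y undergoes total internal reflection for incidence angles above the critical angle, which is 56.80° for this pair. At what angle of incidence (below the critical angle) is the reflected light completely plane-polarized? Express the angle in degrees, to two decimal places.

θ_B ≈ 39.92°

n₂/n₁ = sin θ_c = sin 56.80° = 0.8368.
tan θ_B equals the same ratio, so θ_B = arctan(0.8368) = 39.92°.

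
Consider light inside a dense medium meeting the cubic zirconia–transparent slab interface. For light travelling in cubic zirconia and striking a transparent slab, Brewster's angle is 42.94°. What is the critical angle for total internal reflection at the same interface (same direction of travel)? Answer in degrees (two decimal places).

tan θ_B = n₂/n₁ = tan 42.94° = 0.9306.
Total internal reflection: sin θ_c = n₂/n₁ = 0.9306.
θ_c = arcsin(0.9306) = 68.52°.

θ_c ≈ 68.52°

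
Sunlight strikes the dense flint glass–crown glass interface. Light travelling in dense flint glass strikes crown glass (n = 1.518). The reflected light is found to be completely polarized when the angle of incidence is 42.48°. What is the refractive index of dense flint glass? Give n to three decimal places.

At the polarizing angle, tan θ_B = n₂/n₁ with n₁ on the incident side (dense flint glass) and n₂ on the transmitted side (crown glass).
n₁ = n₂ / tan θ_B = 1.518 / tan 42.48° = 1.658.

n ≈ 1.658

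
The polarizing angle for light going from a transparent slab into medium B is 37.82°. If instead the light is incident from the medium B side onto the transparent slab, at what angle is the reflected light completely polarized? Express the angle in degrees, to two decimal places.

tan θ_B' = n₁/n₂ = 1/tan θ_B, so θ_B' = 90° − θ_B.
θ_B' = 90° − 37.82° = 52.18°.

θ_B' ≈ 52.18°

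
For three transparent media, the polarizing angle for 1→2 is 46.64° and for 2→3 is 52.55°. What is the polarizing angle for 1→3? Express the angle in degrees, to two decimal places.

θ_B ≈ 54.12°

Each Brewster angle gives a ratio: n₂/n₁ = tan 46.64° = 1.0590, n₃/n₂ = tan 52.55° = 1.3056.
n₃/n₁ = 1.3825. Then tan θ_B(1→3) = n₃/n₁, so θ_B(1→3) = arctan(1.3825) = 54.12°.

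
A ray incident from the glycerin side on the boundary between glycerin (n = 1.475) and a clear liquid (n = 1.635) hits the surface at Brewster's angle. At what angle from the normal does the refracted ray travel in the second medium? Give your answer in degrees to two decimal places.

First find Brewster's angle: tan θ_B = 1.635/1.475 = 1.1085, giving θ_B = 47.95°.
Since θ_B + θ_t = 90° at Brewster incidence, θ_t = 90° − 47.95° = 42.05°.

θ_t ≈ 42.05°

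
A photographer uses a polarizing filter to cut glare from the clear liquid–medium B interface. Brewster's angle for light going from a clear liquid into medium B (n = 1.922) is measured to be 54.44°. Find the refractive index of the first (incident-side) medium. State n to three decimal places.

Full polarization of the reflected beam means tan θ_B = n₂/n₁, where n₁ is the incident medium (a clear liquid).
n₁ = n₂ / tan θ_B = 1.922 / tan 54.44° = 1.374.

n ≈ 1.374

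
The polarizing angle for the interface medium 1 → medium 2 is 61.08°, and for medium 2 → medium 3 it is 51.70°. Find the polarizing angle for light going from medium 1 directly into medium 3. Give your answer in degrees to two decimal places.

θ_B ≈ 66.43°

Each Brewster angle gives a ratio: n₂/n₁ = tan 61.08° = 1.8100, n₃/n₂ = tan 51.70° = 1.2662.
n₃/n₁ = 2.2919. Then tan θ_B(1→3) = n₃/n₁, so θ_B(1→3) = arctan(2.2919) = 66.43°.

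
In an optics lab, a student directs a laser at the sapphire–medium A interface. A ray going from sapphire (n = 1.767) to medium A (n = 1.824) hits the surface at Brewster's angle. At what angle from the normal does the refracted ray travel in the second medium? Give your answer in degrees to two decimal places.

θ_t ≈ 44.09°

θ_B = arctan(n₂/n₁) = arctan(1.824/1.767) = 45.91°.
Since θ_B + θ_t = 90° at Brewster incidence, θ_t = 90° − 45.91° = 44.09°.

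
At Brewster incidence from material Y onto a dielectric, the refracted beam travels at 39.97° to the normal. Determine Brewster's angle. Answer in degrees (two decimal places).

At Brewster's angle the reflected and refracted rays are perpendicular, so θ_B + θ_t = 90°.
θ_B = 90° − 39.97° = 50.03°.

θ_B ≈ 50.03°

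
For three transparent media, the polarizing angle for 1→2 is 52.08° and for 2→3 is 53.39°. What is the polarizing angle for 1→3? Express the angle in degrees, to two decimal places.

tan θ_B(1→2) = n₂/n₁ = tan 52.08° = 1.2836.
tan θ_B(2→3) = n₃/n₂ = tan 53.39° = 1.3460.
Multiplying, n₃/n₁ = 1.2836 × 1.3460 = 1.7278, and θ_B(1→3) = arctan 1.7278 = 59.94°.

θ_B ≈ 59.94°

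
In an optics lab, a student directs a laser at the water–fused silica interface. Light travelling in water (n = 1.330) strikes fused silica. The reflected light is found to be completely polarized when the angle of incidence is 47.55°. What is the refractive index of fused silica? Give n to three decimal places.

Full polarization of the reflected beam means tan θ_B = n₂/n₁, where n₁ is the incident medium (water).
n₂ = n₁ tan θ_B = 1.330 × tan 47.55° = 1.454.

n ≈ 1.454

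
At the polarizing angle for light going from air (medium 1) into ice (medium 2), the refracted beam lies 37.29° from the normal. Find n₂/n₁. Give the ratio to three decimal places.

n₂/n₁ ≈ 1.313

At Brewster incidence θ_B = 90° − θ_t = 90° − 37.29° = 52.71°.
tan θ_B = n₂/n₁, so n₂/n₁ = tan 52.71° = 1.313.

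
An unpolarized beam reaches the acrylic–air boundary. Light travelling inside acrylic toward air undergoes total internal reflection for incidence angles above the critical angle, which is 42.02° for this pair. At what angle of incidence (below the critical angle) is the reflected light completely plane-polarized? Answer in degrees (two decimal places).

sin θ_c = n₂/n₁, so n₂/n₁ = sin 42.02° = 0.6694.
Brewster: tan θ_B = n₂/n₁ = 0.6694.
θ_B = arctan(0.6694) = 33.80°.

θ_B ≈ 33.80°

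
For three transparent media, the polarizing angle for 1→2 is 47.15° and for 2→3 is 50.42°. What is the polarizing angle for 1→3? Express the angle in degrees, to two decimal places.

θ_B ≈ 52.52°

Each Brewster angle gives a ratio: n₂/n₁ = tan 47.15° = 1.0780, n₃/n₂ = tan 50.42° = 1.2097.
n₃/n₁ = 1.3040. Then tan θ_B(1→3) = n₃/n₁, so θ_B(1→3) = arctan(1.3040) = 52.52°.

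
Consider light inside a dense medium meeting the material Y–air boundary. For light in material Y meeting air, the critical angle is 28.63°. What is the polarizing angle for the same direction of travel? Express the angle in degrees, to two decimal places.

At the critical angle sin θ_c = n₂/n₁, giving n₂/n₁ = sin 28.63° = 0.4792.
Then tan θ_B = n₂/n₁ = 0.4792, so θ_B = arctan 0.4792 = 25.60°.

θ_B ≈ 25.60°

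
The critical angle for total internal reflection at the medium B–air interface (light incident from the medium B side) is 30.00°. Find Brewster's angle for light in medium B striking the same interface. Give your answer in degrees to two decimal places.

At the critical angle sin θ_c = n₂/n₁, giving n₂/n₁ = sin 30.00° = 0.5000.
Then tan θ_B = n₂/n₁ = 0.5000, so θ_B = arctan 0.5000 = 26.57°.

θ_B ≈ 26.57°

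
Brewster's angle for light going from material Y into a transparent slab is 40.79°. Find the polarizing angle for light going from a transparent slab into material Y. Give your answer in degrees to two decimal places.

tan θ_B' = n₁/n₂ = 1/tan θ_B, so θ_B' = 90° − θ_B.
θ_B' = 90° − 40.79° = 49.21°.

θ_B' ≈ 49.21°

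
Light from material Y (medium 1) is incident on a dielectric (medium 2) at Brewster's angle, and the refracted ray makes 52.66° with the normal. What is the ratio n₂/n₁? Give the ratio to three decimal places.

n₂/n₁ ≈ 0.763

At Brewster incidence θ_B = 90° − θ_t = 90° − 52.66° = 37.34°.
tan θ_B = n₂/n₁, so n₂/n₁ = tan 37.34° = 0.763.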